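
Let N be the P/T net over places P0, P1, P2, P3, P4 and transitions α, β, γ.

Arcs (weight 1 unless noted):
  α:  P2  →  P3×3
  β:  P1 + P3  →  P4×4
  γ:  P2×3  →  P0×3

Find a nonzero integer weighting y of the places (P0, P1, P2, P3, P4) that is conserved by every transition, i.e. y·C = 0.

y = (P0:3, P1:-1, P2:3, P3:1, P4:0)

Incidence matrix C (rows=places, cols=transitions):
        α    β    γ
   P0   0    0    3
   P1   0   -1    0
   P2  -1    0   -3
   P3   3   -1    0
   P4   0    4    0

Candidate y = [3, -1, 3, 1, 0]; check y·C column-wise:
  col α: 3·0 + -1·0 + 3·-1 + 1·3 = 0
  col β: 3·0 + -1·-1 + 3·0 + 1·-1 + 0·4 = 0
  col γ: 3·3 + -1·0 + 3·-3 + 1·0 = 0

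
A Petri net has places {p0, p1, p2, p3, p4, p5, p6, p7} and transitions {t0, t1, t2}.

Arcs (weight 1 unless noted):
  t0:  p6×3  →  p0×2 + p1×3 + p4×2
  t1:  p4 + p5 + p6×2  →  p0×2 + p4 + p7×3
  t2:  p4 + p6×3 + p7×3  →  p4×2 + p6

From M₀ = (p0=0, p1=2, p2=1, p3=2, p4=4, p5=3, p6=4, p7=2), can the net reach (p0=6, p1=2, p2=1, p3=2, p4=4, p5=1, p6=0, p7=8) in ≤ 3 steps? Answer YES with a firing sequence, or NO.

NO — not reachable within 3 firings

depth 0: 1 marking
depth 1: 3 markings reached so far
depth 2: 4 markings reached so far
depth 3: 4 markings reached so far
(frontier empty at depth 3; search complete)
target is not among the 4 markings reachable within 3 steps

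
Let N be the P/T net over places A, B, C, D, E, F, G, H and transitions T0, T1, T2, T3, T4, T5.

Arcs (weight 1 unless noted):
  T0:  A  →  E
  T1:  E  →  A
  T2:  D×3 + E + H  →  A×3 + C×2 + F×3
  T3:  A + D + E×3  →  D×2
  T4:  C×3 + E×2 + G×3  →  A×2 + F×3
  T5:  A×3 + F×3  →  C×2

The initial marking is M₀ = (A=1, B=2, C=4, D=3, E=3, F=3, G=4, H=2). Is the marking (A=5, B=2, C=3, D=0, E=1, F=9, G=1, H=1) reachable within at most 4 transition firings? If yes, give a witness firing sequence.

step 1: fire T0:  (A=1, B=2, C=4, D=3, E=3, F=3, G=4, H=2) → (A=0, B=2, C=4, D=3, E=4, F=3, G=4, H=2)
step 2: fire T2:  (A=0, B=2, C=4, D=3, E=4, F=3, G=4, H=2) → (A=3, B=2, C=6, D=0, E=3, F=6, G=4, H=1)
step 3: fire T4:  (A=3, B=2, C=6, D=0, E=3, F=6, G=4, H=1) → (A=5, B=2, C=3, D=0, E=1, F=9, G=1, H=1)

YES — reachable via ⟨T0, T2, T4⟩ (3 firings)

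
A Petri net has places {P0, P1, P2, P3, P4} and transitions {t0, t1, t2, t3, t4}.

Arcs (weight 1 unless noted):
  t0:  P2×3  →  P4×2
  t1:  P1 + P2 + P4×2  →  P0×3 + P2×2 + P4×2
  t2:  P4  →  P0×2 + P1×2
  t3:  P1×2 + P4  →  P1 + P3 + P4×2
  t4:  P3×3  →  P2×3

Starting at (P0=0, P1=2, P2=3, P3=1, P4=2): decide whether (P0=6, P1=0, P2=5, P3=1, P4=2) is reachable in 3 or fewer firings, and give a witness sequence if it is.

step 1: fire t1:  (P0=0, P1=2, P2=3, P3=1, P4=2) → (P0=3, P1=1, P2=4, P3=1, P4=2)
step 2: fire t1:  (P0=3, P1=1, P2=4, P3=1, P4=2) → (P0=6, P1=0, P2=5, P3=1, P4=2)

YES — reachable via ⟨t1, t1⟩ (2 firings)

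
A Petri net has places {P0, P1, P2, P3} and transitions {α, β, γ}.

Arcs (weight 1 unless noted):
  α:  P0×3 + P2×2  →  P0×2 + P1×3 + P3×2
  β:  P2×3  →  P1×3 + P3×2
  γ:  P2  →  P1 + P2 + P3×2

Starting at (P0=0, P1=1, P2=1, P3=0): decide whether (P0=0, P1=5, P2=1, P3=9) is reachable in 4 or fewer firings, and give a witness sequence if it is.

NO — not reachable within 4 firings

depth 0: 1 marking
depth 1: 2 markings reached so far
depth 2: 3 markings reached so far
depth 3: 4 markings reached so far
depth 4: 5 markings reached so far
target is not among the 5 markings reachable within 4 steps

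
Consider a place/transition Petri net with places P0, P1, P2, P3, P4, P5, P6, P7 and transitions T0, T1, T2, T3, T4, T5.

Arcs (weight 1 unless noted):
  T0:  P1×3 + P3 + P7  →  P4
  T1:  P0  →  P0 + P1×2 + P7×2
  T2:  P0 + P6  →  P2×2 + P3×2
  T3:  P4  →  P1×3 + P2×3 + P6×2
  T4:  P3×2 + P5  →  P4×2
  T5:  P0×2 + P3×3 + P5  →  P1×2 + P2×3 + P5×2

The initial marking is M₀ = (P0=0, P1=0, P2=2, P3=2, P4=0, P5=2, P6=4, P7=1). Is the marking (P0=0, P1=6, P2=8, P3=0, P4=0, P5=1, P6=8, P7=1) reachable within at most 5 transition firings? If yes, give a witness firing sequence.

step 1: fire T4:  (P0=0, P1=0, P2=2, P3=2, P4=0, P5=2, P6=4, P7=1) → (P0=0, P1=0, P2=2, P3=0, P4=2, P5=1, P6=4, P7=1)
step 2: fire T3:  (P0=0, P1=0, P2=2, P3=0, P4=2, P5=1, P6=4, P7=1) → (P0=0, P1=3, P2=5, P3=0, P4=1, P5=1, P6=6, P7=1)
step 3: fire T3:  (P0=0, P1=3, P2=5, P3=0, P4=1, P5=1, P6=6, P7=1) → (P0=0, P1=6, P2=8, P3=0, P4=0, P5=1, P6=8, P7=1)

YES — reachable via ⟨T4, T3, T3⟩ (3 firings)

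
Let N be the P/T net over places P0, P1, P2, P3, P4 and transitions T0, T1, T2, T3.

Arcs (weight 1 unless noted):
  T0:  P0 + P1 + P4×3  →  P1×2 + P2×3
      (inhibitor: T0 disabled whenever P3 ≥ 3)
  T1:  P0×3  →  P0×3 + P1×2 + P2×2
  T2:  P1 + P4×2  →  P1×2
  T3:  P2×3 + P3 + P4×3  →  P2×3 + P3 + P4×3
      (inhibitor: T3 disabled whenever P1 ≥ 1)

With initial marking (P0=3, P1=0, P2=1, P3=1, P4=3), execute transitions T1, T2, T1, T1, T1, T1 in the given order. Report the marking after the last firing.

(P0=3, P1=11, P2=11, P3=1, P4=1)

step 1: fire T1:  (P0=3, P1=0, P2=1, P3=1, P4=3) → (P0=3, P1=2, P2=3, P3=1, P4=3)
step 2: fire T2:  (P0=3, P1=2, P2=3, P3=1, P4=3) → (P0=3, P1=3, P2=3, P3=1, P4=1)
step 3: fire T1:  (P0=3, P1=3, P2=3, P3=1, P4=1) → (P0=3, P1=5, P2=5, P3=1, P4=1)
step 4: fire T1:  (P0=3, P1=5, P2=5, P3=1, P4=1) → (P0=3, P1=7, P2=7, P3=1, P4=1)
step 5: fire T1:  (P0=3, P1=7, P2=7, P3=1, P4=1) → (P0=3, P1=9, P2=9, P3=1, P4=1)
step 6: fire T1:  (P0=3, P1=9, P2=9, P3=1, P4=1) → (P0=3, P1=11, P2=11, P3=1, P4=1)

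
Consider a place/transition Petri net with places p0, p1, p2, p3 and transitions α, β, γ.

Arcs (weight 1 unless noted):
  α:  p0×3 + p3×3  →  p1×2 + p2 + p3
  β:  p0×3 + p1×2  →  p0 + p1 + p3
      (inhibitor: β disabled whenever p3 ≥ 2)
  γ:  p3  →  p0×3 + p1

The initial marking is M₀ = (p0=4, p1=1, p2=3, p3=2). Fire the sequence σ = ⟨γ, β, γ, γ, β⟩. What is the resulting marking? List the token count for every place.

step 1: fire γ:  (p0=4, p1=1, p2=3, p3=2) → (p0=7, p1=2, p2=3, p3=1)
step 2: fire β:  (p0=7, p1=2, p2=3, p3=1) → (p0=5, p1=1, p2=3, p3=2)
step 3: fire γ:  (p0=5, p1=1, p2=3, p3=2) → (p0=8, p1=2, p2=3, p3=1)
step 4: fire γ:  (p0=8, p1=2, p2=3, p3=1) → (p0=11, p1=3, p2=3, p3=0)
step 5: fire β:  (p0=11, p1=3, p2=3, p3=0) → (p0=9, p1=2, p2=3, p3=1)

(p0=9, p1=2, p2=3, p3=1)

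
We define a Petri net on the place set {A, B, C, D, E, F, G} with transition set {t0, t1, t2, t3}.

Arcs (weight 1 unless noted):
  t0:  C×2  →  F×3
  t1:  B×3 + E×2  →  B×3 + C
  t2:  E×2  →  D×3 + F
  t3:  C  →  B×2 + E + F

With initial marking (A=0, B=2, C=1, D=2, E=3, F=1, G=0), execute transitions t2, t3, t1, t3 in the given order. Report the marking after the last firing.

step 1: fire t2:  (A=0, B=2, C=1, D=2, E=3, F=1, G=0) → (A=0, B=2, C=1, D=5, E=1, F=2, G=0)
step 2: fire t3:  (A=0, B=2, C=1, D=5, E=1, F=2, G=0) → (A=0, B=4, C=0, D=5, E=2, F=3, G=0)
step 3: fire t1:  (A=0, B=4, C=0, D=5, E=2, F=3, G=0) → (A=0, B=4, C=1, D=5, E=0, F=3, G=0)
step 4: fire t3:  (A=0, B=4, C=1, D=5, E=0, F=3, G=0) → (A=0, B=6, C=0, D=5, E=1, F=4, G=0)

(A=0, B=6, C=0, D=5, E=1, F=4, G=0)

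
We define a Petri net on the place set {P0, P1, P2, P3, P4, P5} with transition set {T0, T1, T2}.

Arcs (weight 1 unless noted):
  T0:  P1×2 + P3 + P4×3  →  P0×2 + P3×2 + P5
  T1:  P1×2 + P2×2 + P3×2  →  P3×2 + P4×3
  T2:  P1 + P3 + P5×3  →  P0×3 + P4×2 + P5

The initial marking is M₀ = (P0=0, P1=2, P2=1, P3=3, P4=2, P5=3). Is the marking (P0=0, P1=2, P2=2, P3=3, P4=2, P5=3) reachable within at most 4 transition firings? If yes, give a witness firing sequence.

depth 0: 1 marking
depth 1: 2 markings reached so far
depth 2: 2 markings reached so far
(frontier empty at depth 2; search complete)
target is not among the 2 markings reachable within 4 steps

NO — not reachable within 4 firings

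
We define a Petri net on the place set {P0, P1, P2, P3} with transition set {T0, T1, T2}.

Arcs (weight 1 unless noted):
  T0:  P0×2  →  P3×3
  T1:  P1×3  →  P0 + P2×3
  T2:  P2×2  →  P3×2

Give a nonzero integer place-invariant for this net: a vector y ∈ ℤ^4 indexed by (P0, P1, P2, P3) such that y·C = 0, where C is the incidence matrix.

Incidence matrix C (rows=places, cols=transitions):
       T0   T1   T2
   P0  -2    1    0
   P1   0   -3    0
   P2   0    3   -2
   P3   3    0    2

Candidate y = [3, 3, 2, 2]; check y·C column-wise:
  col T0: 3·-2 + 3·0 + 2·0 + 2·3 = 0
  col T1: 3·1 + 3·-3 + 2·3 + 2·0 = 0
  col T2: 3·0 + 3·0 + 2·-2 + 2·2 = 0

y = (P0:3, P1:3, P2:2, P3:2)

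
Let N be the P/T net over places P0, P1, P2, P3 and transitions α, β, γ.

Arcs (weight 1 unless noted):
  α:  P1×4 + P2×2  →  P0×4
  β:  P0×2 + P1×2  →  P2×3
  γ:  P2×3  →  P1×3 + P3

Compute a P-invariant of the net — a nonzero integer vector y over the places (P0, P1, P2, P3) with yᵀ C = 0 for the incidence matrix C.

Incidence matrix C (rows=places, cols=transitions):
        α    β    γ
   P0   4   -2    0
   P1  -4   -2    3
   P2  -2    3   -3
   P3   0    0    1

Candidate y = [2, 1, 2, 3]; check y·C column-wise:
  col α: 2·4 + 1·-4 + 2·-2 + 3·0 = 0
  col β: 2·-2 + 1·-2 + 2·3 + 3·0 = 0
  col γ: 2·0 + 1·3 + 2·-3 + 3·1 = 0

y = (P0:2, P1:1, P2:2, P3:3)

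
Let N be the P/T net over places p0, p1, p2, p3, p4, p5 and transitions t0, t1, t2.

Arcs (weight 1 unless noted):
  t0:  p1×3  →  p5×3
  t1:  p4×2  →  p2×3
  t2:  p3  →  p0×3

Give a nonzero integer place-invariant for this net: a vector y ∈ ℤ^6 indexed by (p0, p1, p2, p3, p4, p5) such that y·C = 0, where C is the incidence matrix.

Incidence matrix C (rows=places, cols=transitions):
       t0   t1   t2
   p0   0    0    3
   p1  -3    0    0
   p2   0    3    0
   p3   0    0   -1
   p4   0   -2    0
   p5   3    0    0

Candidate y = [1, 0, 0, 3, 0, 0]; check y·C column-wise:
  col t0: 1·0 + 0·-3 + 3·0 + 0·3 = 0
  col t1: 1·0 + 0·3 + 3·0 + 0·-2 = 0
  col t2: 1·3 + 3·-1 = 0

y = (p0:1, p1:0, p2:0, p3:3, p4:0, p5:0)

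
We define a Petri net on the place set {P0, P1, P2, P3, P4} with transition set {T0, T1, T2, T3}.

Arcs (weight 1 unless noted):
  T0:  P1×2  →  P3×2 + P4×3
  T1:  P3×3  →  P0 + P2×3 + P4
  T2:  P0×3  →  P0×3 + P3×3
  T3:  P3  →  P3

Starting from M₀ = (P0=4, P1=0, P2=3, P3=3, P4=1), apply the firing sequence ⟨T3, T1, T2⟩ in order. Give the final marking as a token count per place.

(P0=5, P1=0, P2=6, P3=3, P4=2)

step 1: fire T3:  (P0=4, P1=0, P2=3, P3=3, P4=1) → (P0=4, P1=0, P2=3, P3=3, P4=1)
step 2: fire T1:  (P0=4, P1=0, P2=3, P3=3, P4=1) → (P0=5, P1=0, P2=6, P3=0, P4=2)
step 3: fire T2:  (P0=5, P1=0, P2=6, P3=0, P4=2) → (P0=5, P1=0, P2=6, P3=3, P4=2)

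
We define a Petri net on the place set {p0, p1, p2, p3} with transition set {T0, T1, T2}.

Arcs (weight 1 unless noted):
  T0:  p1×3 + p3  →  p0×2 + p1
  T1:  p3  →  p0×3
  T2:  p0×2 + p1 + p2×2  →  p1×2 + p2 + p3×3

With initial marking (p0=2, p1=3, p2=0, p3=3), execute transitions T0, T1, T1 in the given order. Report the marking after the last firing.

step 1: fire T0:  (p0=2, p1=3, p2=0, p3=3) → (p0=4, p1=1, p2=0, p3=2)
step 2: fire T1:  (p0=4, p1=1, p2=0, p3=2) → (p0=7, p1=1, p2=0, p3=1)
step 3: fire T1:  (p0=7, p1=1, p2=0, p3=1) → (p0=10, p1=1, p2=0, p3=0)

(p0=10, p1=1, p2=0, p3=0)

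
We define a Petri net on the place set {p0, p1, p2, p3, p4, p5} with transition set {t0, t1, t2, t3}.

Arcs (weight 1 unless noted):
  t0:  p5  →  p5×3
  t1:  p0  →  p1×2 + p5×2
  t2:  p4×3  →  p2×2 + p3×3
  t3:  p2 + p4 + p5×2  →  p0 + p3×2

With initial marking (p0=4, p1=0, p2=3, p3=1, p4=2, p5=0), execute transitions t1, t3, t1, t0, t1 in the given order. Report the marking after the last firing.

(p0=2, p1=6, p2=2, p3=3, p4=1, p5=6)

step 1: fire t1:  (p0=4, p1=0, p2=3, p3=1, p4=2, p5=0) → (p0=3, p1=2, p2=3, p3=1, p4=2, p5=2)
step 2: fire t3:  (p0=3, p1=2, p2=3, p3=1, p4=2, p5=2) → (p0=4, p1=2, p2=2, p3=3, p4=1, p5=0)
step 3: fire t1:  (p0=4, p1=2, p2=2, p3=3, p4=1, p5=0) → (p0=3, p1=4, p2=2, p3=3, p4=1, p5=2)
step 4: fire t0:  (p0=3, p1=4, p2=2, p3=3, p4=1, p5=2) → (p0=3, p1=4, p2=2, p3=3, p4=1, p5=4)
step 5: fire t1:  (p0=3, p1=4, p2=2, p3=3, p4=1, p5=4) → (p0=2, p1=6, p2=2, p3=3, p4=1, p5=6)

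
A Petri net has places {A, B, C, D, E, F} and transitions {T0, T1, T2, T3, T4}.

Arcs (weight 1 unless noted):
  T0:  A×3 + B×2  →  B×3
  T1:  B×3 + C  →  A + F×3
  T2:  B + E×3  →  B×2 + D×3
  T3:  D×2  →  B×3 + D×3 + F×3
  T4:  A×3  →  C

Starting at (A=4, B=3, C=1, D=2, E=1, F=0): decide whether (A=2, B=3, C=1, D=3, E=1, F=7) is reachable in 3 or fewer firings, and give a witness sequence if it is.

depth 0: 1 marking
depth 1: 5 markings reached so far
depth 2: 11 markings reached so far
depth 3: 17 markings reached so far
target is not among the 17 markings reachable within 3 steps

NO — not reachable within 3 firings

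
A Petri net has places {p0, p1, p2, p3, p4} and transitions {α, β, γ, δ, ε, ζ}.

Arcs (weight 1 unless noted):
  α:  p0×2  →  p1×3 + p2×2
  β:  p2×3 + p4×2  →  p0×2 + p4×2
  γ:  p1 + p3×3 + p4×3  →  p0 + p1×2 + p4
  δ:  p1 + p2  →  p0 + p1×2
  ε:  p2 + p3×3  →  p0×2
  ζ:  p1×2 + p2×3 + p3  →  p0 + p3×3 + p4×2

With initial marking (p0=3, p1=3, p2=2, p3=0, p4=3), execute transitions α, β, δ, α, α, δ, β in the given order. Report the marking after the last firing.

(p0=3, p1=14, p2=0, p3=0, p4=3)

step 1: fire α:  (p0=3, p1=3, p2=2, p3=0, p4=3) → (p0=1, p1=6, p2=4, p3=0, p4=3)
step 2: fire β:  (p0=1, p1=6, p2=4, p3=0, p4=3) → (p0=3, p1=6, p2=1, p3=0, p4=3)
step 3: fire δ:  (p0=3, p1=6, p2=1, p3=0, p4=3) → (p0=4, p1=7, p2=0, p3=0, p4=3)
step 4: fire α:  (p0=4, p1=7, p2=0, p3=0, p4=3) → (p0=2, p1=10, p2=2, p3=0, p4=3)
step 5: fire α:  (p0=2, p1=10, p2=2, p3=0, p4=3) → (p0=0, p1=13, p2=4, p3=0, p4=3)
step 6: fire δ:  (p0=0, p1=13, p2=4, p3=0, p4=3) → (p0=1, p1=14, p2=3, p3=0, p4=3)
step 7: fire β:  (p0=1, p1=14, p2=3, p3=0, p4=3) → (p0=3, p1=14, p2=0, p3=0, p4=3)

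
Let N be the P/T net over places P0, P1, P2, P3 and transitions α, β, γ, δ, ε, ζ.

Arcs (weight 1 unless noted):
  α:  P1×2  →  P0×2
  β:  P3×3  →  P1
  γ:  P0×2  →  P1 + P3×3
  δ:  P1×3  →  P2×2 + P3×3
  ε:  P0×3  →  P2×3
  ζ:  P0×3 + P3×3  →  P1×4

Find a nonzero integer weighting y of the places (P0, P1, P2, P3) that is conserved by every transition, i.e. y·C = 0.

Incidence matrix C (rows=places, cols=transitions):
        α    β    γ    δ    ε    ζ
   P0   2    0   -2    0   -3   -3
   P1  -2    1    1   -3    0    4
   P2   0    0    0    2    3    0
   P3   0   -3    3    3    0   -3

Candidate y = [3, 3, 3, 1]; check y·C column-wise:
  col α: 3·2 + 3·-2 + 3·0 + 1·0 = 0
  col β: 3·0 + 3·1 + 3·0 + 1·-3 = 0
  col γ: 3·-2 + 3·1 + 3·0 + 1·3 = 0
  col δ: 3·0 + 3·-3 + 3·2 + 1·3 = 0
  col ε: 3·-3 + 3·0 + 3·3 + 1·0 = 0
  col ζ: 3·-3 + 3·4 + 3·0 + 1·-3 = 0

y = (P0:3, P1:3, P2:3, P3:1)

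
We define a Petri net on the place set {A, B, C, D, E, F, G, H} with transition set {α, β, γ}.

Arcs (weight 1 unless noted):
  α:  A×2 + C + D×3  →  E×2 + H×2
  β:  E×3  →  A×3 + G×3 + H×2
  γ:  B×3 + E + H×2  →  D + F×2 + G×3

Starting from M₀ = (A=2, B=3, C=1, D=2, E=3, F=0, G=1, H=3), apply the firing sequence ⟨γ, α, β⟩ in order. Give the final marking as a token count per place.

(A=3, B=0, C=0, D=0, E=1, F=2, G=7, H=5)

step 1: fire γ:  (A=2, B=3, C=1, D=2, E=3, F=0, G=1, H=3) → (A=2, B=0, C=1, D=3, E=2, F=2, G=4, H=1)
step 2: fire α:  (A=2, B=0, C=1, D=3, E=2, F=2, G=4, H=1) → (A=0, B=0, C=0, D=0, E=4, F=2, G=4, H=3)
step 3: fire β:  (A=0, B=0, C=0, D=0, E=4, F=2, G=4, H=3) → (A=3, B=0, C=0, D=0, E=1, F=2, G=7, H=5)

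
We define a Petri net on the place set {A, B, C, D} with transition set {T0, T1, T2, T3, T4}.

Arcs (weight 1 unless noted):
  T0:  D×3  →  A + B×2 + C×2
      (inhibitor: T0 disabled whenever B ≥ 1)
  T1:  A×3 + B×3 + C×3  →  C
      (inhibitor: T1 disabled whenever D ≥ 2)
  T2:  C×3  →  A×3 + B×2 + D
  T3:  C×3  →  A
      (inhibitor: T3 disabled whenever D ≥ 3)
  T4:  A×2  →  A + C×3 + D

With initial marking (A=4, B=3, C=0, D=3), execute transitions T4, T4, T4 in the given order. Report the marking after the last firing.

step 1: fire T4:  (A=4, B=3, C=0, D=3) → (A=3, B=3, C=3, D=4)
step 2: fire T4:  (A=3, B=3, C=3, D=4) → (A=2, B=3, C=6, D=5)
step 3: fire T4:  (A=2, B=3, C=6, D=5) → (A=1, B=3, C=9, D=6)

(A=1, B=3, C=9, D=6)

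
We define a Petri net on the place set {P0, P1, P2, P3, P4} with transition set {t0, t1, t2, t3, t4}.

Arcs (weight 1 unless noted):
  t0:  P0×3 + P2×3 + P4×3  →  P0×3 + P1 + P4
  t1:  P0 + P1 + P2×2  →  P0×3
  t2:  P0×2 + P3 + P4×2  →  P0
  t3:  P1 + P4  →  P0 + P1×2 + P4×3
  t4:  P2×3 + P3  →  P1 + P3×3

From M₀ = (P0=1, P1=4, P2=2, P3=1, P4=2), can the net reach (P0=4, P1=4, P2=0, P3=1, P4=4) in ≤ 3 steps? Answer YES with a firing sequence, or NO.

step 1: fire t1:  (P0=1, P1=4, P2=2, P3=1, P4=2) → (P0=3, P1=3, P2=0, P3=1, P4=2)
step 2: fire t3:  (P0=3, P1=3, P2=0, P3=1, P4=2) → (P0=4, P1=4, P2=0, P3=1, P4=4)

YES — reachable via ⟨t1, t3⟩ (2 firings)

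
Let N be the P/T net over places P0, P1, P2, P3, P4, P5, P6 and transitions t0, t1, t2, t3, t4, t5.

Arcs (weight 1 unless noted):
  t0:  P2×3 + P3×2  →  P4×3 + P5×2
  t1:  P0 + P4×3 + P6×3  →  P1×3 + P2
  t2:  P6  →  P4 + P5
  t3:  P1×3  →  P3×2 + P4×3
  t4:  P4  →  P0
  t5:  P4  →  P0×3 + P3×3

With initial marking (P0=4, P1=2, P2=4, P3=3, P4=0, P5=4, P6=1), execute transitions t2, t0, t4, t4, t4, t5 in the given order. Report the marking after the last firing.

step 1: fire t2:  (P0=4, P1=2, P2=4, P3=3, P4=0, P5=4, P6=1) → (P0=4, P1=2, P2=4, P3=3, P4=1, P5=5, P6=0)
step 2: fire t0:  (P0=4, P1=2, P2=4, P3=3, P4=1, P5=5, P6=0) → (P0=4, P1=2, P2=1, P3=1, P4=4, P5=7, P6=0)
step 3: fire t4:  (P0=4, P1=2, P2=1, P3=1, P4=4, P5=7, P6=0) → (P0=5, P1=2, P2=1, P3=1, P4=3, P5=7, P6=0)
step 4: fire t4:  (P0=5, P1=2, P2=1, P3=1, P4=3, P5=7, P6=0) → (P0=6, P1=2, P2=1, P3=1, P4=2, P5=7, P6=0)
step 5: fire t4:  (P0=6, P1=2, P2=1, P3=1, P4=2, P5=7, P6=0) → (P0=7, P1=2, P2=1, P3=1, P4=1, P5=7, P6=0)
step 6: fire t5:  (P0=7, P1=2, P2=1, P3=1, P4=1, P5=7, P6=0) → (P0=10, P1=2, P2=1, P3=4, P4=0, P5=7, P6=0)

(P0=10, P1=2, P2=1, P3=4, P4=0, P5=7, P6=0)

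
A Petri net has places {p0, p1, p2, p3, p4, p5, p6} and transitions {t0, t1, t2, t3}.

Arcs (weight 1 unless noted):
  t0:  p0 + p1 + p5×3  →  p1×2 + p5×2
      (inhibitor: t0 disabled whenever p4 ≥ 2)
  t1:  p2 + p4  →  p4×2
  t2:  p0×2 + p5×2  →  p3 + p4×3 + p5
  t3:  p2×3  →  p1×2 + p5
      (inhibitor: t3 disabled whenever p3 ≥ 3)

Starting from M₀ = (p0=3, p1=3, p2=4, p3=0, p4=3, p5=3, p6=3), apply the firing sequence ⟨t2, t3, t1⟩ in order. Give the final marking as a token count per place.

step 1: fire t2:  (p0=3, p1=3, p2=4, p3=0, p4=3, p5=3, p6=3) → (p0=1, p1=3, p2=4, p3=1, p4=6, p5=2, p6=3)
step 2: fire t3:  (p0=1, p1=3, p2=4, p3=1, p4=6, p5=2, p6=3) → (p0=1, p1=5, p2=1, p3=1, p4=6, p5=3, p6=3)
step 3: fire t1:  (p0=1, p1=5, p2=1, p3=1, p4=6, p5=3, p6=3) → (p0=1, p1=5, p2=0, p3=1, p4=7, p5=3, p6=3)

(p0=1, p1=5, p2=0, p3=1, p4=7, p5=3, p6=3)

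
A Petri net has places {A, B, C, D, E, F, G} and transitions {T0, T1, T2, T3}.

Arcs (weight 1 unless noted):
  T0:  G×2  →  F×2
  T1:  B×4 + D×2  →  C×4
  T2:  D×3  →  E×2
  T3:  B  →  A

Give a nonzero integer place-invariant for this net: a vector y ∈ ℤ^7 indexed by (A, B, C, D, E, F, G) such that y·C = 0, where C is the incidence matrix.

Incidence matrix C (rows=places, cols=transitions):
       T0   T1   T2   T3
    A   0    0    0    1
    B   0   -4    0   -1
    C   0    4    0    0
    D   0   -2   -3    0
    E   0    0    2    0
    F   2    0    0    0
    G  -2    0    0    0

Candidate y = [1, 1, 1, 0, 0, 0, 0]; check y·C column-wise:
  col T0: 1·0 + 1·0 + 1·0 + 0·2 + 0·-2 = 0
  col T1: 1·0 + 1·-4 + 1·4 + 0·-2 = 0
  col T2: 1·0 + 1·0 + 1·0 + 0·-3 + 0·2 = 0
  col T3: 1·1 + 1·-1 + 1·0 = 0

y = (A:1, B:1, C:1, D:0, E:0, F:0, G:0)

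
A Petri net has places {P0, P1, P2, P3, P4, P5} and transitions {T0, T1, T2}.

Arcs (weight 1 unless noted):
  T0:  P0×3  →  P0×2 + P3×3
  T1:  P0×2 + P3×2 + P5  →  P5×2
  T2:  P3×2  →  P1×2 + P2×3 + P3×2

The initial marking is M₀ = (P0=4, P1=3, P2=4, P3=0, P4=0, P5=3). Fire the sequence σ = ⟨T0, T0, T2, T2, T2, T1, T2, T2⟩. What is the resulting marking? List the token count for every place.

step 1: fire T0:  (P0=4, P1=3, P2=4, P3=0, P4=0, P5=3) → (P0=3, P1=3, P2=4, P3=3, P4=0, P5=3)
step 2: fire T0:  (P0=3, P1=3, P2=4, P3=3, P4=0, P5=3) → (P0=2, P1=3, P2=4, P3=6, P4=0, P5=3)
step 3: fire T2:  (P0=2, P1=3, P2=4, P3=6, P4=0, P5=3) → (P0=2, P1=5, P2=7, P3=6, P4=0, P5=3)
step 4: fire T2:  (P0=2, P1=5, P2=7, P3=6, P4=0, P5=3) → (P0=2, P1=7, P2=10, P3=6, P4=0, P5=3)
step 5: fire T2:  (P0=2, P1=7, P2=10, P3=6, P4=0, P5=3) → (P0=2, P1=9, P2=13, P3=6, P4=0, P5=3)
step 6: fire T1:  (P0=2, P1=9, P2=13, P3=6, P4=0, P5=3) → (P0=0, P1=9, P2=13, P3=4, P4=0, P5=4)
step 7: fire T2:  (P0=0, P1=9, P2=13, P3=4, P4=0, P5=4) → (P0=0, P1=11, P2=16, P3=4, P4=0, P5=4)
step 8: fire T2:  (P0=0, P1=11, P2=16, P3=4, P4=0, P5=4) → (P0=0, P1=13, P2=19, P3=4, P4=0, P5=4)

(P0=0, P1=13, P2=19, P3=4, P4=0, P5=4)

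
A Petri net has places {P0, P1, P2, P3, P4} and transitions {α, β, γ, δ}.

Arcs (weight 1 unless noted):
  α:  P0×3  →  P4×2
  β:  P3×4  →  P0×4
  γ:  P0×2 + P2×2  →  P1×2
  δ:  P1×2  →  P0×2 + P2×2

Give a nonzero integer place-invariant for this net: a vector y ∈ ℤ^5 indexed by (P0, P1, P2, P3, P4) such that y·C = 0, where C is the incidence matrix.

Incidence matrix C (rows=places, cols=transitions):
        α    β    γ    δ
   P0  -3    4   -2    2
   P1   0    0    2   -2
   P2   0    0   -2    2
   P3   0   -4    0    0
   P4   2    0    0    0

Candidate y = [0, 1, 1, 0, 0]; check y·C column-wise:
  col α: 0·-3 + 1·0 + 1·0 + 0·2 = 0
  col β: 0·4 + 1·0 + 1·0 + 0·-4 = 0
  col γ: 0·-2 + 1·2 + 1·-2 = 0
  col δ: 0·2 + 1·-2 + 1·2 = 0

y = (P0:0, P1:1, P2:1, P3:0, P4:0)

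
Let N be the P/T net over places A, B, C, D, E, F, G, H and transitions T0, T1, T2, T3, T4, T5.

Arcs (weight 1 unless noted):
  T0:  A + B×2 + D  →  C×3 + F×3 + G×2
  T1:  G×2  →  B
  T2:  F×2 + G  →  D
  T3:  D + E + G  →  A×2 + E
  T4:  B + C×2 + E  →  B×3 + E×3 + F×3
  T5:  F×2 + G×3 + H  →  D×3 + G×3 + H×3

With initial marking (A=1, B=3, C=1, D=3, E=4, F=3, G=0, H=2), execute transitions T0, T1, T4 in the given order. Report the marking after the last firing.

step 1: fire T0:  (A=1, B=3, C=1, D=3, E=4, F=3, G=0, H=2) → (A=0, B=1, C=4, D=2, E=4, F=6, G=2, H=2)
step 2: fire T1:  (A=0, B=1, C=4, D=2, E=4, F=6, G=2, H=2) → (A=0, B=2, C=4, D=2, E=4, F=6, G=0, H=2)
step 3: fire T4:  (A=0, B=2, C=4, D=2, E=4, F=6, G=0, H=2) → (A=0, B=4, C=2, D=2, E=6, F=9, G=0, H=2)

(A=0, B=4, C=2, D=2, E=6, F=9, G=0, H=2)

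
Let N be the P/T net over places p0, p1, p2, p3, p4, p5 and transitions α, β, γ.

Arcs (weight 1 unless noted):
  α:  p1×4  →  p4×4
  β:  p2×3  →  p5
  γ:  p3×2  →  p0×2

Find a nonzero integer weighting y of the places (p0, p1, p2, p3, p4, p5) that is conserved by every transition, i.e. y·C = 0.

y = (p0:1, p1:0, p2:0, p3:1, p4:0, p5:0)

Incidence matrix C (rows=places, cols=transitions):
        α    β    γ
   p0   0    0    2
   p1  -4    0    0
   p2   0   -3    0
   p3   0    0   -2
   p4   4    0    0
   p5   0    1    0

Candidate y = [1, 0, 0, 1, 0, 0]; check y·C column-wise:
  col α: 1·0 + 0·-4 + 1·0 + 0·4 = 0
  col β: 1·0 + 0·-3 + 1·0 + 0·1 = 0
  col γ: 1·2 + 1·-2 = 0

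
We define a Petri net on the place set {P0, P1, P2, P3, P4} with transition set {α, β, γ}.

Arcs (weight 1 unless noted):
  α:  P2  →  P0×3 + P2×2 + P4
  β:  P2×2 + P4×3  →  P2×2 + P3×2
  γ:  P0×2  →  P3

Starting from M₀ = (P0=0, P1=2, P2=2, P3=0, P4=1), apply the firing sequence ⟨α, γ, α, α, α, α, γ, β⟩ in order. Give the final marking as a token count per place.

(P0=11, P1=2, P2=7, P3=4, P4=3)

step 1: fire α:  (P0=0, P1=2, P2=2, P3=0, P4=1) → (P0=3, P1=2, P2=3, P3=0, P4=2)
step 2: fire γ:  (P0=3, P1=2, P2=3, P3=0, P4=2) → (P0=1, P1=2, P2=3, P3=1, P4=2)
step 3: fire α:  (P0=1, P1=2, P2=3, P3=1, P4=2) → (P0=4, P1=2, P2=4, P3=1, P4=3)
step 4: fire α:  (P0=4, P1=2, P2=4, P3=1, P4=3) → (P0=7, P1=2, P2=5, P3=1, P4=4)
step 5: fire α:  (P0=7, P1=2, P2=5, P3=1, P4=4) → (P0=10, P1=2, P2=6, P3=1, P4=5)
step 6: fire α:  (P0=10, P1=2, P2=6, P3=1, P4=5) → (P0=13, P1=2, P2=7, P3=1, P4=6)
step 7: fire γ:  (P0=13, P1=2, P2=7, P3=1, P4=6) → (P0=11, P1=2, P2=7, P3=2, P4=6)
step 8: fire β:  (P0=11, P1=2, P2=7, P3=2, P4=6) → (P0=11, P1=2, P2=7, P3=4, P4=3)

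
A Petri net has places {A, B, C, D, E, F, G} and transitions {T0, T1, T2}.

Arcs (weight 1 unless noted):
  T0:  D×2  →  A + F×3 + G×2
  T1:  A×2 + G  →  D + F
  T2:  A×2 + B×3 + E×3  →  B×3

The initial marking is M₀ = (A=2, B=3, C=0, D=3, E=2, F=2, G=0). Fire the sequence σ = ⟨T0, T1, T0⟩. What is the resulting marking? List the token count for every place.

step 1: fire T0:  (A=2, B=3, C=0, D=3, E=2, F=2, G=0) → (A=3, B=3, C=0, D=1, E=2, F=5, G=2)
step 2: fire T1:  (A=3, B=3, C=0, D=1, E=2, F=5, G=2) → (A=1, B=3, C=0, D=2, E=2, F=6, G=1)
step 3: fire T0:  (A=1, B=3, C=0, D=2, E=2, F=6, G=1) → (A=2, B=3, C=0, D=0, E=2, F=9, G=3)

(A=2, B=3, C=0, D=0, E=2, F=9, G=3)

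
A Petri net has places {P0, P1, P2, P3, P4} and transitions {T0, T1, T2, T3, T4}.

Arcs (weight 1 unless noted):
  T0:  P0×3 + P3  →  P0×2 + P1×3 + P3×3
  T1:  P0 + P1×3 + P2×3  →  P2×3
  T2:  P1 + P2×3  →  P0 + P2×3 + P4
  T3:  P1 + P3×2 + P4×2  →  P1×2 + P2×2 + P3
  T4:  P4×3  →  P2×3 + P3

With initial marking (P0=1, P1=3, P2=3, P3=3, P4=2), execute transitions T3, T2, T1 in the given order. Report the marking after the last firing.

step 1: fire T3:  (P0=1, P1=3, P2=3, P3=3, P4=2) → (P0=1, P1=4, P2=5, P3=2, P4=0)
step 2: fire T2:  (P0=1, P1=4, P2=5, P3=2, P4=0) → (P0=2, P1=3, P2=5, P3=2, P4=1)
step 3: fire T1:  (P0=2, P1=3, P2=5, P3=2, P4=1) → (P0=1, P1=0, P2=5, P3=2, P4=1)

(P0=1, P1=0, P2=5, P3=2, P4=1)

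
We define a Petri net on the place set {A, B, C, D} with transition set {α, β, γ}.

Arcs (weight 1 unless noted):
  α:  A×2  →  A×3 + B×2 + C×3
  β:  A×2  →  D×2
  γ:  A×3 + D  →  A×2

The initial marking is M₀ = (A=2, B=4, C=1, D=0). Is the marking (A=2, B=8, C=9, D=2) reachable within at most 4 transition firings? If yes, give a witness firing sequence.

NO — not reachable within 4 firings

depth 0: 1 marking
depth 1: 3 markings reached so far
depth 2: 5 markings reached so far
depth 3: 7 markings reached so far
depth 4: 10 markings reached so far
target is not among the 10 markings reachable within 4 steps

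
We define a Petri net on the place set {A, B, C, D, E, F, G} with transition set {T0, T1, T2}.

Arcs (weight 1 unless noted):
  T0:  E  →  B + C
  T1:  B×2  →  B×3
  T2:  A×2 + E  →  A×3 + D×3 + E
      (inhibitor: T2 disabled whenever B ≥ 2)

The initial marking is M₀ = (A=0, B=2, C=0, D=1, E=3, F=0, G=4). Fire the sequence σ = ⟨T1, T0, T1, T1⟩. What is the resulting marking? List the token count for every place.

(A=0, B=6, C=1, D=1, E=2, F=0, G=4)

step 1: fire T1:  (A=0, B=2, C=0, D=1, E=3, F=0, G=4) → (A=0, B=3, C=0, D=1, E=3, F=0, G=4)
step 2: fire T0:  (A=0, B=3, C=0, D=1, E=3, F=0, G=4) → (A=0, B=4, C=1, D=1, E=2, F=0, G=4)
step 3: fire T1:  (A=0, B=4, C=1, D=1, E=2, F=0, G=4) → (A=0, B=5, C=1, D=1, E=2, F=0, G=4)
step 4: fire T1:  (A=0, B=5, C=1, D=1, E=2, F=0, G=4) → (A=0, B=6, C=1, D=1, E=2, F=0, G=4)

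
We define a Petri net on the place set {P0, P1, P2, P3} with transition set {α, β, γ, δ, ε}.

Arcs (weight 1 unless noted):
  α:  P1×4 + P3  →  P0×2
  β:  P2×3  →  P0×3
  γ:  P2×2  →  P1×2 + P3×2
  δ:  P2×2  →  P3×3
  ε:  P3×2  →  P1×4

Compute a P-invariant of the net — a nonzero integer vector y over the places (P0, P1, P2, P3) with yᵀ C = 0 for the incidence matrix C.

y = (P0:3, P1:1, P2:3, P3:2)

Incidence matrix C (rows=places, cols=transitions):
        α    β    γ    δ    ε
   P0   2    3    0    0    0
   P1  -4    0    2    0    4
   P2   0   -3   -2   -2    0
   P3  -1    0    2    3   -2

Candidate y = [3, 1, 3, 2]; check y·C column-wise:
  col α: 3·2 + 1·-4 + 3·0 + 2·-1 = 0
  col β: 3·3 + 1·0 + 3·-3 + 2·0 = 0
  col γ: 3·0 + 1·2 + 3·-2 + 2·2 = 0
  col δ: 3·0 + 1·0 + 3·-2 + 2·3 = 0
  col ε: 3·0 + 1·4 + 3·0 + 2·-2 = 0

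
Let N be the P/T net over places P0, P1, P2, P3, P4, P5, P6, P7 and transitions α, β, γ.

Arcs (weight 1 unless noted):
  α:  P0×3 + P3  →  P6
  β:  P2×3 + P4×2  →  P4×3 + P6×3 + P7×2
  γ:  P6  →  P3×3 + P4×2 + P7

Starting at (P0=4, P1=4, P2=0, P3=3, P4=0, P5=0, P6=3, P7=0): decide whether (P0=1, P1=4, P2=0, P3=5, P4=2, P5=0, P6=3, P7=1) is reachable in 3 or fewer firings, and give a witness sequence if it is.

step 1: fire α:  (P0=4, P1=4, P2=0, P3=3, P4=0, P5=0, P6=3, P7=0) → (P0=1, P1=4, P2=0, P3=2, P4=0, P5=0, P6=4, P7=0)
step 2: fire γ:  (P0=1, P1=4, P2=0, P3=2, P4=0, P5=0, P6=4, P7=0) → (P0=1, P1=4, P2=0, P3=5, P4=2, P5=0, P6=3, P7=1)

YES — reachable via ⟨α, γ⟩ (2 firings)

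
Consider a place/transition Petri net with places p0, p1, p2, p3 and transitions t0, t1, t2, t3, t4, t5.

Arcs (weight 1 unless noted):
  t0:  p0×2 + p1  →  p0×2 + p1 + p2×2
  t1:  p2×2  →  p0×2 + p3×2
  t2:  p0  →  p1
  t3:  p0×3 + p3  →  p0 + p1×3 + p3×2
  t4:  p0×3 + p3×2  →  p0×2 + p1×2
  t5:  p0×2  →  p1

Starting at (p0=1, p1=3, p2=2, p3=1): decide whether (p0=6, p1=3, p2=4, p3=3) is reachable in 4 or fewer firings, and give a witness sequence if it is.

depth 0: 1 marking
depth 1: 3 markings reached so far
depth 2: 8 markings reached so far
depth 3: 19 markings reached so far
depth 4: 36 markings reached so far
target is not among the 36 markings reachable within 4 steps

NO — not reachable within 4 firings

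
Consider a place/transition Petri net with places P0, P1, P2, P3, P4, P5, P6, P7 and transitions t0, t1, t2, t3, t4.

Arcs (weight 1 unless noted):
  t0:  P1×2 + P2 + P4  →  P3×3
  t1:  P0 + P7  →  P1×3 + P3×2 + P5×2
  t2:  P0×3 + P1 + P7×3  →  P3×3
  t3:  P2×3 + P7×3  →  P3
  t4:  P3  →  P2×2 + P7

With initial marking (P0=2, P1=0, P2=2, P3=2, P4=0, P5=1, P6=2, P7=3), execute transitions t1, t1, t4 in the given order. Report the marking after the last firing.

step 1: fire t1:  (P0=2, P1=0, P2=2, P3=2, P4=0, P5=1, P6=2, P7=3) → (P0=1, P1=3, P2=2, P3=4, P4=0, P5=3, P6=2, P7=2)
step 2: fire t1:  (P0=1, P1=3, P2=2, P3=4, P4=0, P5=3, P6=2, P7=2) → (P0=0, P1=6, P2=2, P3=6, P4=0, P5=5, P6=2, P7=1)
step 3: fire t4:  (P0=0, P1=6, P2=2, P3=6, P4=0, P5=5, P6=2, P7=1) → (P0=0, P1=6, P2=4, P3=5, P4=0, P5=5, P6=2, P7=2)

(P0=0, P1=6, P2=4, P3=5, P4=0, P5=5, P6=2, P7=2)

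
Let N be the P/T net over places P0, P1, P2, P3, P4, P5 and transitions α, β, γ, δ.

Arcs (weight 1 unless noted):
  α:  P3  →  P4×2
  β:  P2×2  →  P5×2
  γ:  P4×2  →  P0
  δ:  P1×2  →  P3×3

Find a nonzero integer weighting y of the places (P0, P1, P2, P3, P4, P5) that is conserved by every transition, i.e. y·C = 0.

Incidence matrix C (rows=places, cols=transitions):
        α    β    γ    δ
   P0   0    0    1    0
   P1   0    0    0   -2
   P2   0   -2    0    0
   P3  -1    0    0    3
   P4   2    0   -2    0
   P5   0    2    0    0

Candidate y = [2, 3, 0, 2, 1, 0]; check y·C column-wise:
  col α: 2·0 + 3·0 + 2·-1 + 1·2 = 0
  col β: 2·0 + 3·0 + 0·-2 + 2·0 + 1·0 + 0·2 = 0
  col γ: 2·1 + 3·0 + 2·0 + 1·-2 = 0
  col δ: 2·0 + 3·-2 + 2·3 + 1·0 = 0

y = (P0:2, P1:3, P2:0, P3:2, P4:1, P5:0)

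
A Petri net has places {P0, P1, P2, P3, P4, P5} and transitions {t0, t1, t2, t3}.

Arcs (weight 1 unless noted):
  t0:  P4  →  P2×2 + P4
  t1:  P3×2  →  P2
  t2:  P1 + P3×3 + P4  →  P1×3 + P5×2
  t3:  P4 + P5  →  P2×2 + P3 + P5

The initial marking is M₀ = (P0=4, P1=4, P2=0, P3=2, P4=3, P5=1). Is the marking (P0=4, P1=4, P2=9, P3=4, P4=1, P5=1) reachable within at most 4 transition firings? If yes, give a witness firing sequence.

depth 0: 1 marking
depth 1: 4 markings reached so far
depth 2: 10 markings reached so far
depth 3: 19 markings reached so far
depth 4: 30 markings reached so far
target is not among the 30 markings reachable within 4 steps

NO — not reachable within 4 firings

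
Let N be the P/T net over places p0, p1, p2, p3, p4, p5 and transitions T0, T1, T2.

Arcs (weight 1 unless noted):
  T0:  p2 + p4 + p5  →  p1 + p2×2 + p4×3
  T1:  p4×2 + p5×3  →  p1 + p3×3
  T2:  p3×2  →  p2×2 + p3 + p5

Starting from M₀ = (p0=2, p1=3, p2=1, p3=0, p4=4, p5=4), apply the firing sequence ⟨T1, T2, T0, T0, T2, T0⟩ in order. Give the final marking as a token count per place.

(p0=2, p1=7, p2=8, p3=1, p4=8, p5=0)

step 1: fire T1:  (p0=2, p1=3, p2=1, p3=0, p4=4, p5=4) → (p0=2, p1=4, p2=1, p3=3, p4=2, p5=1)
step 2: fire T2:  (p0=2, p1=4, p2=1, p3=3, p4=2, p5=1) → (p0=2, p1=4, p2=3, p3=2, p4=2, p5=2)
step 3: fire T0:  (p0=2, p1=4, p2=3, p3=2, p4=2, p5=2) → (p0=2, p1=5, p2=4, p3=2, p4=4, p5=1)
step 4: fire T0:  (p0=2, p1=5, p2=4, p3=2, p4=4, p5=1) → (p0=2, p1=6, p2=5, p3=2, p4=6, p5=0)
step 5: fire T2:  (p0=2, p1=6, p2=5, p3=2, p4=6, p5=0) → (p0=2, p1=6, p2=7, p3=1, p4=6, p5=1)
step 6: fire T0:  (p0=2, p1=6, p2=7, p3=1, p4=6, p5=1) → (p0=2, p1=7, p2=8, p3=1, p4=8, p5=0)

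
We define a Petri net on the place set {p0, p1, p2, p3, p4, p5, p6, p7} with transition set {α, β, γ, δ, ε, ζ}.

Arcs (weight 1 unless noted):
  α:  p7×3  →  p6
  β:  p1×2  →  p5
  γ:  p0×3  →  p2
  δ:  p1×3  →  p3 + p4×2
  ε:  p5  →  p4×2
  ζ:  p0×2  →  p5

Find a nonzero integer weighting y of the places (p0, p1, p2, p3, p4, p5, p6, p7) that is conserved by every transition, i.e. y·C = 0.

Incidence matrix C (rows=places, cols=transitions):
        α    β    γ    δ    ε    ζ
   p0   0    0   -3    0    0   -2
   p1   0   -2    0   -3    0    0
   p2   0    0    1    0    0    0
   p3   0    0    0    1    0    0
   p4   0    0    0    2    2    0
   p5   0    1    0    0   -1    1
   p6   1    0    0    0    0    0
   p7  -3    0    0    0    0    0

Candidate y = [1, 1, 3, 1, 1, 2, 0, 0]; check y·C column-wise:
  col α: 1·0 + 1·0 + 3·0 + 1·0 + 1·0 + 2·0 + 0·1 + 0·-3 = 0
  col β: 1·0 + 1·-2 + 3·0 + 1·0 + 1·0 + 2·1 = 0
  col γ: 1·-3 + 1·0 + 3·1 + 1·0 + 1·0 + 2·0 = 0
  col δ: 1·0 + 1·-3 + 3·0 + 1·1 + 1·2 + 2·0 = 0
  col ε: 1·0 + 1·0 + 3·0 + 1·0 + 1·2 + 2·-1 = 0
  col ζ: 1·-2 + 1·0 + 3·0 + 1·0 + 1·0 + 2·1 = 0

y = (p0:1, p1:1, p2:3, p3:1, p4:1, p5:2, p6:0, p7:0)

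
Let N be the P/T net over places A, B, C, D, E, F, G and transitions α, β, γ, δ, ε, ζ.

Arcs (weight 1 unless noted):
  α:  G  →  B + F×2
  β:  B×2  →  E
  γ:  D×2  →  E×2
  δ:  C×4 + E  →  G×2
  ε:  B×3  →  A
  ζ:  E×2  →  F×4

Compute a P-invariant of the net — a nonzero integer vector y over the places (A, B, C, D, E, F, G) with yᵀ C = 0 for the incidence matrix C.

Incidence matrix C (rows=places, cols=transitions):
        α    β    γ    δ    ε    ζ
    A   0    0    0    0    1    0
    B   1   -2    0    0   -3    0
    C   0    0    0   -4    0    0
    D   0    0   -2    0    0    0
    E   0    1    2   -1    0   -2
    F   2    0    0    0    0    4
    G  -1    0    0    2    0    0

Candidate y = [3, 1, 1, 2, 2, 1, 3]; check y·C column-wise:
  col α: 3·0 + 1·1 + 1·0 + 2·0 + 2·0 + 1·2 + 3·-1 = 0
  col β: 3·0 + 1·-2 + 1·0 + 2·0 + 2·1 + 1·0 + 3·0 = 0
  col γ: 3·0 + 1·0 + 1·0 + 2·-2 + 2·2 + 1·0 + 3·0 = 0
  col δ: 3·0 + 1·0 + 1·-4 + 2·0 + 2·-1 + 1·0 + 3·2 = 0
  col ε: 3·1 + 1·-3 + 1·0 + 2·0 + 2·0 + 1·0 + 3·0 = 0
  col ζ: 3·0 + 1·0 + 1·0 + 2·0 + 2·-2 + 1·4 + 3·0 = 0

y = (A:3, B:1, C:1, D:2, E:2, F:1, G:3)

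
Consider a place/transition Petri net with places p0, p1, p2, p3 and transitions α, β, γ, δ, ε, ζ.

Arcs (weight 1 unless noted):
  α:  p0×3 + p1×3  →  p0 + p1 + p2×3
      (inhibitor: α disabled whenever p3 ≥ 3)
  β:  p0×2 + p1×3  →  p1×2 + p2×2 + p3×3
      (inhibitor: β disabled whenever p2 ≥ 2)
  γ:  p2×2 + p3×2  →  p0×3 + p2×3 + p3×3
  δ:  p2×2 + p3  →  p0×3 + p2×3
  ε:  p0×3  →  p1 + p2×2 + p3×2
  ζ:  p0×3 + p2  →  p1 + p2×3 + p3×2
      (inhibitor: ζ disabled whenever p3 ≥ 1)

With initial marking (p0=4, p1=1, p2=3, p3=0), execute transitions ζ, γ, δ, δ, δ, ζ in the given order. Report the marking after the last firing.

step 1: fire ζ:  (p0=4, p1=1, p2=3, p3=0) → (p0=1, p1=2, p2=5, p3=2)
step 2: fire γ:  (p0=1, p1=2, p2=5, p3=2) → (p0=4, p1=2, p2=6, p3=3)
step 3: fire δ:  (p0=4, p1=2, p2=6, p3=3) → (p0=7, p1=2, p2=7, p3=2)
step 4: fire δ:  (p0=7, p1=2, p2=7, p3=2) → (p0=10, p1=2, p2=8, p3=1)
step 5: fire δ:  (p0=10, p1=2, p2=8, p3=1) → (p0=13, p1=2, p2=9, p3=0)
step 6: fire ζ:  (p0=13, p1=2, p2=9, p3=0) → (p0=10, p1=3, p2=11, p3=2)

(p0=10, p1=3, p2=11, p3=2)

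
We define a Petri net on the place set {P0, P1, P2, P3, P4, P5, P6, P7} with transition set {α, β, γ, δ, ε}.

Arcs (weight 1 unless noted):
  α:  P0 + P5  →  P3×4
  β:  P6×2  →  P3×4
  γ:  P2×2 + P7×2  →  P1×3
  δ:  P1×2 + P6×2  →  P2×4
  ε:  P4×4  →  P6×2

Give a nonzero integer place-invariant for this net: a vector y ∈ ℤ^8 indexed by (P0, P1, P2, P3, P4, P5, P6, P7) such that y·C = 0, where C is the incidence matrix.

Incidence matrix C (rows=places, cols=transitions):
        α    β    γ    δ    ε
   P0  -1    0    0    0    0
   P1   0    0    3   -2    0
   P2   0    0   -2    4    0
   P3   4    4    0    0    0
   P4   0    0    0    0   -4
   P5  -1    0    0    0    0
   P6   0   -2    0   -2    2
   P7   0    0   -2    0    0

Candidate y = [1, 0, 0, 0, 0, -1, 0, 0]; check y·C column-wise:
  col α: 1·-1 + 0·4 + -1·-1 = 0
  col β: 1·0 + 0·4 + -1·0 + 0·-2 = 0
  col γ: 1·0 + 0·3 + 0·-2 + -1·0 + 0·-2 = 0
  col δ: 1·0 + 0·-2 + 0·4 + -1·0 + 0·-2 = 0
  col ε: 1·0 + 0·-4 + -1·0 + 0·2 = 0

y = (P0:1, P1:0, P2:0, P3:0, P4:0, P5:-1, P6:0, P7:0)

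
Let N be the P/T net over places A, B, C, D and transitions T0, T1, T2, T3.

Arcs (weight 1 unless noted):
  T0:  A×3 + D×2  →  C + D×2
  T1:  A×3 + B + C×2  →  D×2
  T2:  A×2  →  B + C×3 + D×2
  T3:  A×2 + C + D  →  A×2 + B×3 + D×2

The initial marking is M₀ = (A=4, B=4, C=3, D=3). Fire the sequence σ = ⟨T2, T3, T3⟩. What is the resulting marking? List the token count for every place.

(A=2, B=11, C=4, D=7)

step 1: fire T2:  (A=4, B=4, C=3, D=3) → (A=2, B=5, C=6, D=5)
step 2: fire T3:  (A=2, B=5, C=6, D=5) → (A=2, B=8, C=5, D=6)
step 3: fire T3:  (A=2, B=8, C=5, D=6) → (A=2, B=11, C=4, D=7)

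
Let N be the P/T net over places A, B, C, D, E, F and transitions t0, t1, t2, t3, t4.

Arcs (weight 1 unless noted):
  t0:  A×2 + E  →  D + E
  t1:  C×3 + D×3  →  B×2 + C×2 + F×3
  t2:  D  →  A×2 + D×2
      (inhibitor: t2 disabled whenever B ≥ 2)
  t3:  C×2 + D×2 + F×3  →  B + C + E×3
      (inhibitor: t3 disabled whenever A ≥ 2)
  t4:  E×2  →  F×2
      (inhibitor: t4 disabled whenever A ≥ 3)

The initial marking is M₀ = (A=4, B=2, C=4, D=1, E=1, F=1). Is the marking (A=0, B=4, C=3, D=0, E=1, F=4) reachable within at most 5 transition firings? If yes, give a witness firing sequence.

YES — reachable via ⟨t0, t0, t1⟩ (3 firings)

step 1: fire t0:  (A=4, B=2, C=4, D=1, E=1, F=1) → (A=2, B=2, C=4, D=2, E=1, F=1)
step 2: fire t0:  (A=2, B=2, C=4, D=2, E=1, F=1) → (A=0, B=2, C=4, D=3, E=1, F=1)
step 3: fire t1:  (A=0, B=2, C=4, D=3, E=1, F=1) → (A=0, B=4, C=3, D=0, E=1, F=4)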